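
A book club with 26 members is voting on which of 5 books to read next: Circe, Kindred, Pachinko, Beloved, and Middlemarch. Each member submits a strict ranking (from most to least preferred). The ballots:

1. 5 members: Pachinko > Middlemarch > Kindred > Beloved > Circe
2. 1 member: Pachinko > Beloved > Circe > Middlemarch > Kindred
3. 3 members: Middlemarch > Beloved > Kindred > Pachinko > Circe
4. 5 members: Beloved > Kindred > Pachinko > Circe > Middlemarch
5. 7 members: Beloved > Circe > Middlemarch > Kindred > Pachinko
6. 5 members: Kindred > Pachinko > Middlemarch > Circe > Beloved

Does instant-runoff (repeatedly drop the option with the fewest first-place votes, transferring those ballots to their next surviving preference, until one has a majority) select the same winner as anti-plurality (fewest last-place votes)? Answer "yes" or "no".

Instant-runoff — R1 Circe 0, Kindred 5, Pachinko 6, Beloved 12, Middlemarch 3 (Circe out); R2 Kindred 5, Pachinko 6, Beloved 12, Middlemarch 3 (Middlemarch out); R3 Kindred 5, Pachinko 6, Beloved 15 (Beloved winner). Winner: Beloved.
Anti-plurality — last-place votes: Circe 8, Kindred 1, Pachinko 7, Beloved 5, Middlemarch 5. Winner: Kindred.
The two methods disagree.

no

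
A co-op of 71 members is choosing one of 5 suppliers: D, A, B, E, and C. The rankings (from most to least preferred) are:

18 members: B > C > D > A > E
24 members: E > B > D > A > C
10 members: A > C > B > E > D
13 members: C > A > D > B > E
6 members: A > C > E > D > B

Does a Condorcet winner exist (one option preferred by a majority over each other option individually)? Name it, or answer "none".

B vs D: 52–19 for B.
B vs A: 42–29 for B.
B vs E: 41–30 for B.
B vs C: 42–29 for B.
B beats every other option head-to-head.

B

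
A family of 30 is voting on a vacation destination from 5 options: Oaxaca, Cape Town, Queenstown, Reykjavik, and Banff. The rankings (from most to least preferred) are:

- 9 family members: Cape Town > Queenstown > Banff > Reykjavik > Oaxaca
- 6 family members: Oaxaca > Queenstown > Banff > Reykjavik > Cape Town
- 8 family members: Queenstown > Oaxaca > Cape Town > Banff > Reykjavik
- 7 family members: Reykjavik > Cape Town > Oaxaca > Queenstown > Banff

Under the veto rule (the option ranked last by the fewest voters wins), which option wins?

Queenstown

Last-place votes: Oaxaca 9, Cape Town 6, Queenstown 0, Reykjavik 8, Banff 7.
Queenstown is ranked last by the fewest voters, so Queenstown wins.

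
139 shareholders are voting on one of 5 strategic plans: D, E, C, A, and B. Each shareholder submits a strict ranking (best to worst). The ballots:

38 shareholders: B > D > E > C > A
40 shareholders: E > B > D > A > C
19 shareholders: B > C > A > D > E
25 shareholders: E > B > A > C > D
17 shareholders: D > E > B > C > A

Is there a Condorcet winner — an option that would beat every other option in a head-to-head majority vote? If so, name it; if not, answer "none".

none

Checking pairwise contests:
B beats D 122–17.
D beats E 74–65.
D beats C 95–44.
D beats A 95–44.
E beats B 82–57.
Every option loses at least one head-to-head, so there is no Condorcet winner.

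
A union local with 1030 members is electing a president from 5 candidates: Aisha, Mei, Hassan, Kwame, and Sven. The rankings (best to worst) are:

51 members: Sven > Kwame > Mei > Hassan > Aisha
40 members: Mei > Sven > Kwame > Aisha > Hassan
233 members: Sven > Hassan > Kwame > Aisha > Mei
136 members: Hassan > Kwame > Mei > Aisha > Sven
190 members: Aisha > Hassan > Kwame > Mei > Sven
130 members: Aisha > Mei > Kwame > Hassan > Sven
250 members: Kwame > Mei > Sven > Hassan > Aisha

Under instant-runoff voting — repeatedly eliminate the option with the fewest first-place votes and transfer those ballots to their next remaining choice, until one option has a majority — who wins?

Kwame

Round 1: Aisha 320, Mei 40, Hassan 136, Kwame 250, Sven 284. Eliminate Mei.
Round 2: Aisha 320, Hassan 136, Kwame 250, Sven 324. Eliminate Hassan.
Round 3: Aisha 320, Kwame 386, Sven 324. Eliminate Aisha.
Round 4: Kwame 706, Sven 324. Kwame has a majority.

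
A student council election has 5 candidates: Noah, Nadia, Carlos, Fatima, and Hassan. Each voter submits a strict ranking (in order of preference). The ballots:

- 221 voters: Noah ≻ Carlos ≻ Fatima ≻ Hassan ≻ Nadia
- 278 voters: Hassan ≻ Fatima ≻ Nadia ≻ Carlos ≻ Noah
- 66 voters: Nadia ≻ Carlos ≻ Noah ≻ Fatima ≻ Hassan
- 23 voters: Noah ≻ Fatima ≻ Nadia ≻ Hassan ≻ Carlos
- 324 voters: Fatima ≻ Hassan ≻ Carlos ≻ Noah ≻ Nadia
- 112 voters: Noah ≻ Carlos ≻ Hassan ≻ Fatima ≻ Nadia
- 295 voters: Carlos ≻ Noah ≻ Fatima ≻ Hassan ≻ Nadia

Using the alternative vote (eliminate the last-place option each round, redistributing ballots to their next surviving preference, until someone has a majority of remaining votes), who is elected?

Round 1: Noah 356, Nadia 66, Carlos 295, Fatima 324, Hassan 278. Eliminate Nadia.
Round 2: Noah 356, Carlos 361, Fatima 324, Hassan 278. Eliminate Hassan.
Round 3: Noah 356, Carlos 361, Fatima 602. Eliminate Noah.
Round 4: Carlos 694, Fatima 625. Carlos has a majority.

Carlos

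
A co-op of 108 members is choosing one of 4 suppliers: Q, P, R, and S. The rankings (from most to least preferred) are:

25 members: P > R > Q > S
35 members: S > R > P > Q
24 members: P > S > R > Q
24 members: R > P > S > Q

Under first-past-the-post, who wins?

P

First-place votes: Q 0, P 49, R 24, S 35.
P has the most first-place votes.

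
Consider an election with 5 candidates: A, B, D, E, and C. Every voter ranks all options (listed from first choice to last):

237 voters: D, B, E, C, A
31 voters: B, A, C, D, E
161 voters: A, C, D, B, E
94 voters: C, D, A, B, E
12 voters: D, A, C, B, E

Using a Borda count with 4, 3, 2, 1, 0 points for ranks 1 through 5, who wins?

A: 237·0 + 31·3 + 161·4 + 94·2 + 12·3 = 961
B: 237·3 + 31·4 + 161·1 + 94·1 + 12·1 = 1102
D: 237·4 + 31·1 + 161·2 + 94·3 + 12·4 = 1631
E: 237·2 + 31·0 + 161·0 + 94·0 + 12·0 = 474
C: 237·1 + 31·2 + 161·3 + 94·4 + 12·2 = 1182
D has the highest Borda score (1631).

D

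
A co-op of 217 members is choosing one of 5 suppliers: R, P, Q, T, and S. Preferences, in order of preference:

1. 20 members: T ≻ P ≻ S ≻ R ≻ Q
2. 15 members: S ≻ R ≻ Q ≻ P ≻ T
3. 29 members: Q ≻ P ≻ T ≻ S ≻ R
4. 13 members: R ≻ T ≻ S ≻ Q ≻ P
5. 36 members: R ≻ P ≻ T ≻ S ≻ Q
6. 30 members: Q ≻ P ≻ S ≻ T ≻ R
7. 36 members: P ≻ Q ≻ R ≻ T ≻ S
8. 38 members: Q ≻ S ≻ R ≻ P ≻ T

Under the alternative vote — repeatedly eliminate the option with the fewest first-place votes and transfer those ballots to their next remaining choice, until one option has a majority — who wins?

Q

Round 1: R 49, P 36, Q 97, T 20, S 15. Eliminate S.
Round 2: R 64, P 36, Q 97, T 20. Eliminate T.
Round 3: R 64, P 56, Q 97. Eliminate P.
Round 4: R 84, Q 133. Q has a majority.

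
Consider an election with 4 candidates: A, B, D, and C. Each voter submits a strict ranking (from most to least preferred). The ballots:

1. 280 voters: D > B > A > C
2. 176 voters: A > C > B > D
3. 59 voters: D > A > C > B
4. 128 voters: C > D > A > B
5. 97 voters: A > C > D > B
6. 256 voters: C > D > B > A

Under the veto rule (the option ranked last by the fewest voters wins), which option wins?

D

Last-place votes: A 256, B 284, D 176, C 280.
D is ranked last by the fewest voters, so D wins.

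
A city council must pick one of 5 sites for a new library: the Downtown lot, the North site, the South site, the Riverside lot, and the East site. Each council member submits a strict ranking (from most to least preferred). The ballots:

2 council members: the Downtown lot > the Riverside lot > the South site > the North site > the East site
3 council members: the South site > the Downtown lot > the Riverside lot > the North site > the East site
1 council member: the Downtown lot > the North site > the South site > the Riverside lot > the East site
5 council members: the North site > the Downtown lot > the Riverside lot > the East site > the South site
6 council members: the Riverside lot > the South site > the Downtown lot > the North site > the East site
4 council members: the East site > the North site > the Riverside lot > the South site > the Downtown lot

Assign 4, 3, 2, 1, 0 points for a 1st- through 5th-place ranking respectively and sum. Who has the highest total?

the Riverside lot

the Downtown lot: 2·4 + 3·3 + 1·4 + 5·3 + 6·2 + 4·0 = 48
the North site: 2·1 + 3·1 + 1·3 + 5·4 + 6·1 + 4·3 = 46
the South site: 2·2 + 3·4 + 1·2 + 5·0 + 6·3 + 4·1 = 40
the Riverside lot: 2·3 + 3·2 + 1·1 + 5·2 + 6·4 + 4·2 = 55
the East site: 2·0 + 3·0 + 1·0 + 5·1 + 6·0 + 4·4 = 21
the Riverside lot has the highest Borda score (55).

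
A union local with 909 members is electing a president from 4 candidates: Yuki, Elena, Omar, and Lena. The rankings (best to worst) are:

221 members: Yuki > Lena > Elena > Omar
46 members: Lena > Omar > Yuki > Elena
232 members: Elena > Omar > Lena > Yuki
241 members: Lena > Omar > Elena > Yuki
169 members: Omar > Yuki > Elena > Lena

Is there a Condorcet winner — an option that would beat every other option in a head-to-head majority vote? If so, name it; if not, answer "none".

Lena

Lena vs Yuki: 519–390 for Lena.
Lena vs Elena: 508–401 for Lena.
Lena vs Omar: 508–401 for Lena.
Lena beats every other option head-to-head.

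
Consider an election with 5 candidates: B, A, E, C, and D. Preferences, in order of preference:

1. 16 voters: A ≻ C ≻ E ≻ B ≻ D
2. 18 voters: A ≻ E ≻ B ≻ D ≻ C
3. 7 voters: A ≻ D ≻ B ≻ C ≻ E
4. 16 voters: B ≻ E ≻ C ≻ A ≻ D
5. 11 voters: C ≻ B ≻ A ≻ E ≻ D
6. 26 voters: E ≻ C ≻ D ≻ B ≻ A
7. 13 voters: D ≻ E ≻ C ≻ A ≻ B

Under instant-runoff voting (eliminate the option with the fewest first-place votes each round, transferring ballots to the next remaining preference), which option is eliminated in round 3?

B

Round 1: B 16, A 41, E 26, C 11, D 13. Eliminate C.
Round 2: B 27, A 41, E 26, D 13. Eliminate D.
Round 3: B 27, A 41, E 39. Eliminate B.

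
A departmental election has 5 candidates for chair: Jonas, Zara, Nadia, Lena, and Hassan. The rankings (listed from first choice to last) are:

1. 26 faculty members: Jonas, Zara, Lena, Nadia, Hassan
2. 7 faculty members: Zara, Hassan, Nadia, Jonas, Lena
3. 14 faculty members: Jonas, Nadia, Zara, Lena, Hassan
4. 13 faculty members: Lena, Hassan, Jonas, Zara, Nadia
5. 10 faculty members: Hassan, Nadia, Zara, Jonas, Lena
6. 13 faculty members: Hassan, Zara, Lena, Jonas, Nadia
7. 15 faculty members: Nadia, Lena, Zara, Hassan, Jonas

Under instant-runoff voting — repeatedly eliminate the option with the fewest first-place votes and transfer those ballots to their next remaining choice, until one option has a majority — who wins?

Round 1: Jonas 40, Zara 7, Nadia 15, Lena 13, Hassan 23. Eliminate Zara.
Round 2: Jonas 40, Nadia 15, Lena 13, Hassan 30. Eliminate Lena.
Round 3: Jonas 40, Nadia 15, Hassan 43. Eliminate Nadia.
Round 4: Jonas 40, Hassan 58. Hassan has a majority.

Hassan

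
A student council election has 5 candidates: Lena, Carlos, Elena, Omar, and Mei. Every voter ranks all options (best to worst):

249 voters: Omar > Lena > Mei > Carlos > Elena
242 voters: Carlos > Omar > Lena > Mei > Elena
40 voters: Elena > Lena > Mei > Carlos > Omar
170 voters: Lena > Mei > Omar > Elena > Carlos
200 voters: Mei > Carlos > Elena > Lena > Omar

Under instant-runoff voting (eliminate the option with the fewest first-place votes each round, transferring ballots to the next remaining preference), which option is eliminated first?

Round 1: Lena 170, Carlos 242, Elena 40, Omar 249, Mei 200. Eliminate Elena.

Elena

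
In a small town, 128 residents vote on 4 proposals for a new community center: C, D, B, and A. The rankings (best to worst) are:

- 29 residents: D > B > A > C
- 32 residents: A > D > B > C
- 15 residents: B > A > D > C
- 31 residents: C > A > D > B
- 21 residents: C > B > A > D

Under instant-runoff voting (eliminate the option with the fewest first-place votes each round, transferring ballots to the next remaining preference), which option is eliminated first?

Round 1: C 52, D 29, B 15, A 32. Eliminate B.

B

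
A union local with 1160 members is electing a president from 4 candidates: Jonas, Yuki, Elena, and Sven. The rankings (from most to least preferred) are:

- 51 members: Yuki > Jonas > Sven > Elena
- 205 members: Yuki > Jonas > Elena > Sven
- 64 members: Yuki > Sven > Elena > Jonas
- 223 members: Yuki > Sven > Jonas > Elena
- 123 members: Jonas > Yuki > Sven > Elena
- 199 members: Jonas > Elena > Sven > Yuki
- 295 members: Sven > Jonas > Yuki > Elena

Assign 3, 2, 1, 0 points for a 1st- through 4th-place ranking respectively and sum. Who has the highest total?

Jonas

Jonas: 51·2 + 205·2 + 64·0 + 223·1 + 123·3 + 199·3 + 295·2 = 2291
Yuki: 51·3 + 205·3 + 64·3 + 223·3 + 123·2 + 199·0 + 295·1 = 2170
Elena: 51·0 + 205·1 + 64·1 + 223·0 + 123·0 + 199·2 + 295·0 = 667
Sven: 51·1 + 205·0 + 64·2 + 223·2 + 123·1 + 199·1 + 295·3 = 1832
Jonas has the highest Borda score (2291).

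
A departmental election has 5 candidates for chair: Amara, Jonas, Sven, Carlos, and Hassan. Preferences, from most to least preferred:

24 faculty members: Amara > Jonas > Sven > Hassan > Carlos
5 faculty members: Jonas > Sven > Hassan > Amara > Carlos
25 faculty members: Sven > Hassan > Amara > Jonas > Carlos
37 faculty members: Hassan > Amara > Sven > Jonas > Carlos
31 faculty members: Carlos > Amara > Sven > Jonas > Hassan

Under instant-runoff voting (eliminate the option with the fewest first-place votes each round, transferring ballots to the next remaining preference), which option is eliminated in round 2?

Round 1: Amara 24, Jonas 5, Sven 25, Carlos 31, Hassan 37. Eliminate Jonas.
Round 2: Amara 24, Sven 30, Carlos 31, Hassan 37. Eliminate Amara.

Amara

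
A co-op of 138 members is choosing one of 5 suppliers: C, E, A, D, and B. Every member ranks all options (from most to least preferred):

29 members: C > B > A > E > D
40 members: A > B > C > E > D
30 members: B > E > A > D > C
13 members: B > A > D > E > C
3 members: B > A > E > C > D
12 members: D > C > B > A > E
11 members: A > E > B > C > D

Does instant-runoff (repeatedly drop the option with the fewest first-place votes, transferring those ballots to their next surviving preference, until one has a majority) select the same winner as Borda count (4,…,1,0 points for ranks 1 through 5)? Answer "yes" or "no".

yes

Instant-runoff — R1 C 29, E 0, A 51, D 12, B 46 (E out); R2 C 29, A 51, D 12, B 46 (D out); R3 C 41, A 51, B 46 (C out); R4 A 51, B 87 (B winner). Winner: B.
Borda — scores: C 246, E 211, A 382, D 104, B 437. Winner: B.
The two methods agree.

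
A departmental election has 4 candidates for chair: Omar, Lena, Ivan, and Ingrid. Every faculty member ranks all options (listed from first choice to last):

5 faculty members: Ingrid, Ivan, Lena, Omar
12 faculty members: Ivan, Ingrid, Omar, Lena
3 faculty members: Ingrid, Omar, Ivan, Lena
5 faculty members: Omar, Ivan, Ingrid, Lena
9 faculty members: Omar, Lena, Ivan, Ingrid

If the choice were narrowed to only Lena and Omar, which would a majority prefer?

Omar

Voters preferring Lena to Omar: 5; preferring Omar to Lena: 29.
Omar wins the head-to-head.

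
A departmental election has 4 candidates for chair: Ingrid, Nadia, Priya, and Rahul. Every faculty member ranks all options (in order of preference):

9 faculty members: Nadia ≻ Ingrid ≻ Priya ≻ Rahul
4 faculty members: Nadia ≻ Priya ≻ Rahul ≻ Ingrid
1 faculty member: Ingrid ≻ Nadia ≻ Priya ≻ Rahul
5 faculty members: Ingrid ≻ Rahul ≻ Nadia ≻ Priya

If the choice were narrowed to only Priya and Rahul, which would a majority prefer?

Priya

Voters preferring Priya to Rahul: 14; preferring Rahul to Priya: 5.
Priya wins the head-to-head.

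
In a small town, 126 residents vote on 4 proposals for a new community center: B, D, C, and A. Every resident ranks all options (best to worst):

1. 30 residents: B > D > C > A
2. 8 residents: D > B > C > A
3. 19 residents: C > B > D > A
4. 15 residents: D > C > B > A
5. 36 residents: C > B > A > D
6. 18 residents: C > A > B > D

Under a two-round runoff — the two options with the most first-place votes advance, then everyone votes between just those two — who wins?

C

Round 1 first-place votes: B 30, D 23, C 73, A 0.
C and B advance.
Runoff: C is preferred to B by 88 voters; B by 38.
C wins the runoff.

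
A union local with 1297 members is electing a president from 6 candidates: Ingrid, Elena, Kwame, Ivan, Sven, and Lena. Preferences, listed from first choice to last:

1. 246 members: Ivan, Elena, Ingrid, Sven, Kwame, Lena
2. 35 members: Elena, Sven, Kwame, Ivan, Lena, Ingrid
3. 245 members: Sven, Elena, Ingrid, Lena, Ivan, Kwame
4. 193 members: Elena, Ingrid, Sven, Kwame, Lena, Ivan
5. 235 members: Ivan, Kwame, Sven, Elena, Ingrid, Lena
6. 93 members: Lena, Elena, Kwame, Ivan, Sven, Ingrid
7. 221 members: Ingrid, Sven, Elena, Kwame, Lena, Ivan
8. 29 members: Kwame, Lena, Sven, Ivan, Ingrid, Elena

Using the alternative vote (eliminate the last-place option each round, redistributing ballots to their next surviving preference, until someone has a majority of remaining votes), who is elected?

Round 1: Ingrid 221, Elena 228, Kwame 29, Ivan 481, Sven 245, Lena 93. Eliminate Kwame.
Round 2: Ingrid 221, Elena 228, Ivan 481, Sven 245, Lena 122. Eliminate Lena.
Round 3: Ingrid 221, Elena 321, Ivan 481, Sven 274. Eliminate Ingrid.
Round 4: Elena 321, Ivan 481, Sven 495. Eliminate Elena.
Round 5: Ivan 574, Sven 723. Sven has a majority.

Sven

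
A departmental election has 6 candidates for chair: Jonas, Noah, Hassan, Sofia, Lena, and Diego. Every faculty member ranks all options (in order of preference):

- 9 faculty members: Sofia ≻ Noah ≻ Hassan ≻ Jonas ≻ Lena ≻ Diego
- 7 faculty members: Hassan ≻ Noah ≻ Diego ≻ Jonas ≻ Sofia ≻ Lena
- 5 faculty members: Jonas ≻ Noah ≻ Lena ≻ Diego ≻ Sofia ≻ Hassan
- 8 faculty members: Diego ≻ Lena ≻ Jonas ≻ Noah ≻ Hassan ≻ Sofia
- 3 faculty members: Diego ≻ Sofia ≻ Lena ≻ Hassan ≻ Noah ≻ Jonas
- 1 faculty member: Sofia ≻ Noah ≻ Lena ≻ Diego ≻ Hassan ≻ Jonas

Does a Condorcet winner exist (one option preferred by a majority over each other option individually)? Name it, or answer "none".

Noah vs Jonas: 20–13 for Noah.
Noah vs Hassan: 23–10 for Noah.
Noah vs Sofia: 20–13 for Noah.
Noah vs Lena: 22–11 for Noah.
Noah vs Diego: 22–11 for Noah.
Noah beats every other option head-to-head.

Noah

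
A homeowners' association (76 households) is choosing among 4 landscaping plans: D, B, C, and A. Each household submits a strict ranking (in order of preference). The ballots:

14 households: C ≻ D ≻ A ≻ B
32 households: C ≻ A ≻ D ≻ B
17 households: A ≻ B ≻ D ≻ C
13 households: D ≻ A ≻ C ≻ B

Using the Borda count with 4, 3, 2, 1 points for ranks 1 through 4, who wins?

A

D: 14·3 + 32·2 + 17·2 + 13·4 = 192
B: 14·1 + 32·1 + 17·3 + 13·1 = 110
C: 14·4 + 32·4 + 17·1 + 13·2 = 227
A: 14·2 + 32·3 + 17·4 + 13·3 = 231
A has the highest Borda score (231).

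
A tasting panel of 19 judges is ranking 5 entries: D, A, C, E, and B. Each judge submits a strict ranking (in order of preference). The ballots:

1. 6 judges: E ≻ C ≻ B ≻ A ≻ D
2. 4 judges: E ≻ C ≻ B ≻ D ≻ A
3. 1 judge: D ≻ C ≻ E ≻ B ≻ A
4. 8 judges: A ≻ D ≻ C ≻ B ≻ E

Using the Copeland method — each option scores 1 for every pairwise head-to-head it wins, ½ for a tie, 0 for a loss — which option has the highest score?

E

D: loses to A, C, E, and B → score 0.
A: beats D; loses to C, E, and B → score 1.
C: beats D, A, and B; loses to E → score 3.
E: beats D, A, C, and B → score 4.
B: beats D and A; loses to C and E → score 2.
E has the best pairwise record.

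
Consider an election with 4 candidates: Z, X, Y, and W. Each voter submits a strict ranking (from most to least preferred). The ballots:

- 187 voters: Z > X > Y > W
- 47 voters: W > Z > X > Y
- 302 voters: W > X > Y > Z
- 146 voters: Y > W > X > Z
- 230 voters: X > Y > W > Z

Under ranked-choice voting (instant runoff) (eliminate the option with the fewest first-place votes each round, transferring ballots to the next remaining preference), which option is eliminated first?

Round 1: Z 187, X 230, Y 146, W 349. Eliminate Y.

Y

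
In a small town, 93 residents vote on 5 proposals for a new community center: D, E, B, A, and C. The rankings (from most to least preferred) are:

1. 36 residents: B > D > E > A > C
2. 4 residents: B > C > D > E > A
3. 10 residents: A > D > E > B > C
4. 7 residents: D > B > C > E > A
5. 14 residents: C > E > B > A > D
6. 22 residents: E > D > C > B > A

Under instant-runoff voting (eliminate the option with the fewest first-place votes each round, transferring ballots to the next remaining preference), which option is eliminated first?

Round 1: D 7, E 22, B 40, A 10, C 14. Eliminate D.

D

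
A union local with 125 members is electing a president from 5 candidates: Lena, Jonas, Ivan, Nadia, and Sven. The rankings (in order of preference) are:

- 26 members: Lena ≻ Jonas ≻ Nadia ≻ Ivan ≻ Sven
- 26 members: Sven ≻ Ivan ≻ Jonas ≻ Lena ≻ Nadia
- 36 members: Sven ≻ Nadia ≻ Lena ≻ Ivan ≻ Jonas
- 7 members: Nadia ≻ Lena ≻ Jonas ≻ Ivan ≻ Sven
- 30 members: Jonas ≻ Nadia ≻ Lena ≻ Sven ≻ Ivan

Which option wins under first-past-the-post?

Sven

First-place votes: Lena 26, Jonas 30, Ivan 0, Nadia 7, Sven 62.
Sven has the most first-place votes.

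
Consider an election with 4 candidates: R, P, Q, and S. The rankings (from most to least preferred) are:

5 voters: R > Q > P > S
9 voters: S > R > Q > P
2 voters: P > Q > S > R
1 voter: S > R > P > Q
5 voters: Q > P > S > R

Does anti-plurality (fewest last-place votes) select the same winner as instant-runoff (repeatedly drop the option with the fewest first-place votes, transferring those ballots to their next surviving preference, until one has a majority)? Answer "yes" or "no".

yes

Anti-plurality — last-place votes: R 7, P 9, Q 1, S 5. Winner: Q.
Instant-runoff — R1 R 5, P 2, Q 5, S 10 (P out); R2 R 5, Q 7, S 10 (R out); R3 Q 12, S 10 (Q winner). Winner: Q.
The two methods agree.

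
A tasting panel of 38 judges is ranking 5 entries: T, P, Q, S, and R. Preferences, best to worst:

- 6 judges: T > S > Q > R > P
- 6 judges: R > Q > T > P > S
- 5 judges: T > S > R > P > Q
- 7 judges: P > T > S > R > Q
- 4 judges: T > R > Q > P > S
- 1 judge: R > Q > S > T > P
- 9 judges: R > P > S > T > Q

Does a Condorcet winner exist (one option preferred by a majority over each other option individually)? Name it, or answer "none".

T vs P: 22–16 for T.
T vs Q: 31–7 for T.
T vs S: 28–10 for T.
T vs R: 22–16 for T.
T beats every other option head-to-head.

T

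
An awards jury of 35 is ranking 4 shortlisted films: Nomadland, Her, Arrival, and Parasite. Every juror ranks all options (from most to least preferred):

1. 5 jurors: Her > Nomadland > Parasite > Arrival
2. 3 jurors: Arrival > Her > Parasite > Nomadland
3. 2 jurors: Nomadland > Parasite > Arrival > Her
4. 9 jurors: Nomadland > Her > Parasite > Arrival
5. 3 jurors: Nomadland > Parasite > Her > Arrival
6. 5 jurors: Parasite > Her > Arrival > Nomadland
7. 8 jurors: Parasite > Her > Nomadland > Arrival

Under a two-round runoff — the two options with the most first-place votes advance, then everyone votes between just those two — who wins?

Nomadland

Round 1 first-place votes: Nomadland 14, Her 5, Arrival 3, Parasite 13.
Nomadland and Parasite advance.
Runoff: Nomadland is preferred to Parasite by 19 voters; Parasite by 16.
Nomadland wins the runoff.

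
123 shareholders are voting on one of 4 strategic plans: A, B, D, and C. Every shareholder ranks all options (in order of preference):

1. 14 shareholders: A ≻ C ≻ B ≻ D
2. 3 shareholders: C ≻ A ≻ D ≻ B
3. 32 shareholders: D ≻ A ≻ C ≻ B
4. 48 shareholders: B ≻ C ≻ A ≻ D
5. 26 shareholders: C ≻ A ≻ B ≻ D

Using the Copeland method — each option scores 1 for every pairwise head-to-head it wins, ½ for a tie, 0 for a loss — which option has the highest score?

A: beats B and D; loses to C → score 2.
B: beats D; loses to A and C → score 1.
D: loses to A, B, and C → score 0.
C: beats A, B, and D → score 3.
C has the best pairwise record.

C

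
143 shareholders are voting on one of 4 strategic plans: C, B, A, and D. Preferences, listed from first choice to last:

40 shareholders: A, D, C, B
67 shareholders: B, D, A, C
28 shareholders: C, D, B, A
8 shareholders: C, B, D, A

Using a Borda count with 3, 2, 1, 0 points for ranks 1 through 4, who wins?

D

C: 40·1 + 67·0 + 28·3 + 8·3 = 148
B: 40·0 + 67·3 + 28·1 + 8·2 = 245
A: 40·3 + 67·1 + 28·0 + 8·0 = 187
D: 40·2 + 67·2 + 28·2 + 8·1 = 278
D has the highest Borda score (278).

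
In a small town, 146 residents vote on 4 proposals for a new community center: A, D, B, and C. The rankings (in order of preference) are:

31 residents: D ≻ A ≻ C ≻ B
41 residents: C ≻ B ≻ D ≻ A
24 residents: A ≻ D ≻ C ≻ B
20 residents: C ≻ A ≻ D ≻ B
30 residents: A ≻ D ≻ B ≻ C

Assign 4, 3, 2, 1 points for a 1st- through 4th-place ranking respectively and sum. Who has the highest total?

A: 31·3 + 41·1 + 24·4 + 20·3 + 30·4 = 410
D: 31·4 + 41·2 + 24·3 + 20·2 + 30·3 = 408
B: 31·1 + 41·3 + 24·1 + 20·1 + 30·2 = 258
C: 31·2 + 41·4 + 24·2 + 20·4 + 30·1 = 384
A has the highest Borda score (410).

A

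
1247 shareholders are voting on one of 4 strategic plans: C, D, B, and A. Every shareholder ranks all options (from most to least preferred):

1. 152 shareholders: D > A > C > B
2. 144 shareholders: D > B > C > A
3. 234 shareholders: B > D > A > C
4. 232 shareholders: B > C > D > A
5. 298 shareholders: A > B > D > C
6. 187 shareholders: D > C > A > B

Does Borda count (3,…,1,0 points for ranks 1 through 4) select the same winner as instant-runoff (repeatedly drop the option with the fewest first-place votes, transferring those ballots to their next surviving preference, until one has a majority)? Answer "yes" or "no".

no

Borda — scores: C 1134, D 2447, B 2282, A 1619. Winner: D.
Instant-runoff — R1 C 0, D 483, B 466, A 298 (C out); R2 D 483, B 466, A 298 (A out); R3 D 483, B 764 (B winner). Winner: B.
The two methods disagree.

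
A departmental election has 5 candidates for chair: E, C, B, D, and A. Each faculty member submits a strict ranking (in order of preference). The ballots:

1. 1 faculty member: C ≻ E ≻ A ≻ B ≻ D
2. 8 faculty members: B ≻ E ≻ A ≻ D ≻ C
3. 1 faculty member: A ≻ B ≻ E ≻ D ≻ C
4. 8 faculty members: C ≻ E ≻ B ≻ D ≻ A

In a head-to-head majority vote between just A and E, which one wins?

Voters preferring A to E: 1; preferring E to A: 17.
E wins the head-to-head.

E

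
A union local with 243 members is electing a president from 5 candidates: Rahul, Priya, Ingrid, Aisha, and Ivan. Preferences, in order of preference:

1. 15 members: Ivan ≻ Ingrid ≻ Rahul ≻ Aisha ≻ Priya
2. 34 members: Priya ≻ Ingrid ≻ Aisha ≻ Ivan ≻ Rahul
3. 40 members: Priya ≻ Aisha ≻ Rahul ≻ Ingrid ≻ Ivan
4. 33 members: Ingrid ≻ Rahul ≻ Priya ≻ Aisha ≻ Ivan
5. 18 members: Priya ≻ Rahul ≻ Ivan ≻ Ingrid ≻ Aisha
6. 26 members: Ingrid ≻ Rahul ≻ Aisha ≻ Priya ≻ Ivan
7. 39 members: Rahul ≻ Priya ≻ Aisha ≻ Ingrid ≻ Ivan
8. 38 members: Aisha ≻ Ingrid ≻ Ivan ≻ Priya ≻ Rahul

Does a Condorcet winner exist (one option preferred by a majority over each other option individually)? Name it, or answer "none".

Priya

Priya vs Rahul: 130–113 for Priya.
Priya vs Ingrid: 131–112 for Priya.
Priya vs Aisha: 164–79 for Priya.
Priya vs Ivan: 190–53 for Priya.
Priya beats every other option head-to-head.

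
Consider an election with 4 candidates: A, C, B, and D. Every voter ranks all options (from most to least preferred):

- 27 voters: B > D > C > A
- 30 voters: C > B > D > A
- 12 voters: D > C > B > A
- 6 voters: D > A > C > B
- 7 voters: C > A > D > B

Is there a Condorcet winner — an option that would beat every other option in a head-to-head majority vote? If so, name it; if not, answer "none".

Checking pairwise contests:
C beats A 76–6.
D beats C 45–37.
C beats B 55–27.
B beats D 57–25.
Every option loses at least one head-to-head, so there is no Condorcet winner.

none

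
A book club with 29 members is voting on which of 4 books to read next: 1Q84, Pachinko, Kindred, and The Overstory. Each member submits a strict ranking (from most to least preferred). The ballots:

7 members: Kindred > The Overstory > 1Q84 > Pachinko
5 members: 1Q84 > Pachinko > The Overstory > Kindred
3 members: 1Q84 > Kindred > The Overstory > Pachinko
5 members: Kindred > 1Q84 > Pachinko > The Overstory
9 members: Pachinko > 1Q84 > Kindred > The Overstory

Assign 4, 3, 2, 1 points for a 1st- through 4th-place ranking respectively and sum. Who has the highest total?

1Q84

1Q84: 7·2 + 5·4 + 3·4 + 5·3 + 9·3 = 88
Pachinko: 7·1 + 5·3 + 3·1 + 5·2 + 9·4 = 71
Kindred: 7·4 + 5·1 + 3·3 + 5·4 + 9·2 = 80
The Overstory: 7·3 + 5·2 + 3·2 + 5·1 + 9·1 = 51
1Q84 has the highest Borda score (88).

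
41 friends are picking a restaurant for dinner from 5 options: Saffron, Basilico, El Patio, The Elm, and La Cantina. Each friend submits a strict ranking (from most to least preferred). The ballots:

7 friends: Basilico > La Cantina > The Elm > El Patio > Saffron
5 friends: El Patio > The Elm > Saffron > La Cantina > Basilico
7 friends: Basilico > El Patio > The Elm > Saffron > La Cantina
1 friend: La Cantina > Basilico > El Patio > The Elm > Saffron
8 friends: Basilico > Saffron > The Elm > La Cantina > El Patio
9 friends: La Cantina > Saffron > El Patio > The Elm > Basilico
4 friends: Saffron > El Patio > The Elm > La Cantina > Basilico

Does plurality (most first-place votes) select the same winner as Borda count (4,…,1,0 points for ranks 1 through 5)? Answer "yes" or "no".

yes

Plurality — first-place votes: Saffron 4, Basilico 22, El Patio 5, The Elm 0, La Cantina 10. Winner: Basilico.
Borda — scores: Saffron 84, Basilico 91, El Patio 80, The Elm 77, La Cantina 78. Winner: Basilico.
The two methods agree.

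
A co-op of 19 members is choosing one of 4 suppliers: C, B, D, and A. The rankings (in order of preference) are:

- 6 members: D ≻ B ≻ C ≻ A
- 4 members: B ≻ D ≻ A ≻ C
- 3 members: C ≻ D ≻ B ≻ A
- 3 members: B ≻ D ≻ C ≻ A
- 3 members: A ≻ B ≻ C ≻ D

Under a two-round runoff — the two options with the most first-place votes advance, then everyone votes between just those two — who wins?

B

Round 1 first-place votes: C 3, B 7, D 6, A 3.
B and D advance.
Runoff: B is preferred to D by 10 voters; D by 9.
B wins the runoff.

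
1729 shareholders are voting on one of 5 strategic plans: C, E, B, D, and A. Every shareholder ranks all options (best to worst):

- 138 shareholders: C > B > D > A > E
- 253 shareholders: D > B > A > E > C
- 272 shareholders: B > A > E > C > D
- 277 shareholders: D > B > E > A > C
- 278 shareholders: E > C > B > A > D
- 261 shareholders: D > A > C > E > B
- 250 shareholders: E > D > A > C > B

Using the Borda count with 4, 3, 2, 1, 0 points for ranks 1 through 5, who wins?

C: 138·4 + 253·0 + 272·1 + 277·0 + 278·3 + 261·2 + 250·1 = 2430
E: 138·0 + 253·1 + 272·2 + 277·2 + 278·4 + 261·1 + 250·4 = 3724
B: 138·3 + 253·3 + 272·4 + 277·3 + 278·2 + 261·0 + 250·0 = 3648
D: 138·2 + 253·4 + 272·0 + 277·4 + 278·0 + 261·4 + 250·3 = 4190
A: 138·1 + 253·2 + 272·3 + 277·1 + 278·1 + 261·3 + 250·2 = 3298
D has the highest Borda score (4190).

D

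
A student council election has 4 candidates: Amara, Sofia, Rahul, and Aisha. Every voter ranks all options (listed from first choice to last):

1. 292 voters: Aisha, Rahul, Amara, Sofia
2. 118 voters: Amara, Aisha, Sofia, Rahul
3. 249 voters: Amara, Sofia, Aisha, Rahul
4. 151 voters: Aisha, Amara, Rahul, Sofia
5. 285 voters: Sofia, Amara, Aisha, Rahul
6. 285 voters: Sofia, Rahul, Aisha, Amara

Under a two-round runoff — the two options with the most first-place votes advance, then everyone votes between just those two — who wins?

Sofia

Round 1 first-place votes: Amara 367, Sofia 570, Rahul 0, Aisha 443.
Sofia and Aisha advance.
Runoff: Sofia is preferred to Aisha by 819 voters; Aisha by 561.
Sofia wins the runoff.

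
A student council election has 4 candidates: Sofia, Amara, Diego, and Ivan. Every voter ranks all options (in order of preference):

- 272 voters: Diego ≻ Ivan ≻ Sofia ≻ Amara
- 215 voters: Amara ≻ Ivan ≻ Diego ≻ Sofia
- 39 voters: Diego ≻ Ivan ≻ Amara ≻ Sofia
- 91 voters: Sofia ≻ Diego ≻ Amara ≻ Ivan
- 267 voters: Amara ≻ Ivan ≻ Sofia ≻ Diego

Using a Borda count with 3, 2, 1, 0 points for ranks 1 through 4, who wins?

Ivan

Sofia: 272·1 + 215·0 + 39·0 + 91·3 + 267·1 = 812
Amara: 272·0 + 215·3 + 39·1 + 91·1 + 267·3 = 1576
Diego: 272·3 + 215·1 + 39·3 + 91·2 + 267·0 = 1330
Ivan: 272·2 + 215·2 + 39·2 + 91·0 + 267·2 = 1586
Ivan has the highest Borda score (1586).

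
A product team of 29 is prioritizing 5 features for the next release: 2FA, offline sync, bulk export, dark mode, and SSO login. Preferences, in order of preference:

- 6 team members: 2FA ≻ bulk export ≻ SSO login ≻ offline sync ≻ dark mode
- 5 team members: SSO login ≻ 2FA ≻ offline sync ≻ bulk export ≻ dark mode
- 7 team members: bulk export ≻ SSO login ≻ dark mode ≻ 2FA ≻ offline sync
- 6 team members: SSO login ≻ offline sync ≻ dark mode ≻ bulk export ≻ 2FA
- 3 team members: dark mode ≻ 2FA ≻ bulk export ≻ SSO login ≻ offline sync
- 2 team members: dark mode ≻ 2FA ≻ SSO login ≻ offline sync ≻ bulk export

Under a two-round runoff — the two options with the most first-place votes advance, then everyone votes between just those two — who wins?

bulk export

Round 1 first-place votes: 2FA 6, offline sync 0, bulk export 7, dark mode 5, SSO login 11.
SSO login and bulk export advance.
Runoff: SSO login is preferred to bulk export by 13 voters; bulk export by 16.
bulk export wins the runoff.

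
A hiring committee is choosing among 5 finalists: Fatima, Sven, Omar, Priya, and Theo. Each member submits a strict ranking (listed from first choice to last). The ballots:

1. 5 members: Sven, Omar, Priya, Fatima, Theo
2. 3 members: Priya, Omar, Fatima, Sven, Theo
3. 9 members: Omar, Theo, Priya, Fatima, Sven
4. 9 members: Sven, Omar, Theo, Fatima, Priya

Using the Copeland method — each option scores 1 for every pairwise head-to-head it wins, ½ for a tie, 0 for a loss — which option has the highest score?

Fatima: loses to Sven, Omar, Priya, and Theo → score 0.
Sven: beats Fatima, Omar, Priya, and Theo → score 4.
Omar: beats Fatima, Priya, and Theo; loses to Sven → score 3.
Priya: beats Fatima; loses to Sven, Omar, and Theo → score 1.
Theo: beats Fatima and Priya; loses to Sven and Omar → score 2.
Sven has the best pairwise record.

Sven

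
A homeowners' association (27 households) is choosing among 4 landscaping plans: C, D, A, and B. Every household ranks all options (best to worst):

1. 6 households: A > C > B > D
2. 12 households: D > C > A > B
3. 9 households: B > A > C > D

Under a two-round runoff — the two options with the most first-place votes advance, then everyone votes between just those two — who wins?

B

Round 1 first-place votes: C 0, D 12, A 6, B 9.
D and B advance.
Runoff: D is preferred to B by 12 voters; B by 15.
B wins the runoff.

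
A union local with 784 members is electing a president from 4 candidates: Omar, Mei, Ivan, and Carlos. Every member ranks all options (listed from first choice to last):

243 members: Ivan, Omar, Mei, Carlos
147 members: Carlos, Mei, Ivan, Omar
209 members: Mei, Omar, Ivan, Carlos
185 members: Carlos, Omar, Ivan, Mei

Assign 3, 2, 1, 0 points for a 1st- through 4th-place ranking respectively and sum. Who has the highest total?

Omar: 243·2 + 147·0 + 209·2 + 185·2 = 1274
Mei: 243·1 + 147·2 + 209·3 + 185·0 = 1164
Ivan: 243·3 + 147·1 + 209·1 + 185·1 = 1270
Carlos: 243·0 + 147·3 + 209·0 + 185·3 = 996
Omar has the highest Borda score (1274).

Omar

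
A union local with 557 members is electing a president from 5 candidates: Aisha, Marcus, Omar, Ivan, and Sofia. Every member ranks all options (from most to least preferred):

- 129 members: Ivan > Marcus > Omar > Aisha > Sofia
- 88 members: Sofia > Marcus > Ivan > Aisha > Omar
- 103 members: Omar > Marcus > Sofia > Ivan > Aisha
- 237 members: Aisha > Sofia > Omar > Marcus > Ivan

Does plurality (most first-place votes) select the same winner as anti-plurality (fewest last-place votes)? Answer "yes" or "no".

Plurality — first-place votes: Aisha 237, Marcus 0, Omar 103, Ivan 129, Sofia 88. Winner: Aisha.
Anti-plurality — last-place votes: Aisha 103, Marcus 0, Omar 88, Ivan 237, Sofia 129. Winner: Marcus.
The two methods disagree.

no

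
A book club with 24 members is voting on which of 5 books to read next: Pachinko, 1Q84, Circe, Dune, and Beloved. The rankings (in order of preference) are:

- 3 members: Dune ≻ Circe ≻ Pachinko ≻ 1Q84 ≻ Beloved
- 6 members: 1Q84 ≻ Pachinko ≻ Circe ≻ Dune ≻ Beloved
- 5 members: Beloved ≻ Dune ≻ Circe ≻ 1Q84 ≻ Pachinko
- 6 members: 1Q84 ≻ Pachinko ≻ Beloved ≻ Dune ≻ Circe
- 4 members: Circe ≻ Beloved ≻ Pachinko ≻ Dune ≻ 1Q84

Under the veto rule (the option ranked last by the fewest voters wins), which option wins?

Dune

Last-place votes: Pachinko 5, 1Q84 4, Circe 6, Dune 0, Beloved 9.
Dune is ranked last by the fewest voters, so Dune wins.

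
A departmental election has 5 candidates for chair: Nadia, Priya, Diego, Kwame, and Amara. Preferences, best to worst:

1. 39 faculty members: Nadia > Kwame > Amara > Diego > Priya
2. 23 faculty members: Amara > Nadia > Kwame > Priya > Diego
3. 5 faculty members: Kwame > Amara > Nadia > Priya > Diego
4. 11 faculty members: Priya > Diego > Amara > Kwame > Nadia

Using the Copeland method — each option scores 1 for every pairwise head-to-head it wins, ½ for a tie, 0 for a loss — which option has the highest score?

Nadia: beats Priya, Diego, and Kwame; ties Amara → score 3.5.
Priya: ties Diego; loses to Nadia, Kwame, and Amara → score 0.5.
Diego: ties Priya; loses to Nadia, Kwame, and Amara → score 0.5.
Kwame: beats Priya, Diego, and Amara; loses to Nadia → score 3.
Amara: beats Priya and Diego; ties Nadia; loses to Kwame → score 2.5.
Nadia has the best pairwise record.

Nadia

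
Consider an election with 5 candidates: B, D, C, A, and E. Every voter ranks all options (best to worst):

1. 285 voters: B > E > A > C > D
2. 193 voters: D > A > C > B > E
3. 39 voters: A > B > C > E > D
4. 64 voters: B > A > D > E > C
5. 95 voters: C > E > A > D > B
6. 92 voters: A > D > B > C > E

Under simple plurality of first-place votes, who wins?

First-place votes: B 349, D 193, C 95, A 131, E 0.
B has the most first-place votes.

B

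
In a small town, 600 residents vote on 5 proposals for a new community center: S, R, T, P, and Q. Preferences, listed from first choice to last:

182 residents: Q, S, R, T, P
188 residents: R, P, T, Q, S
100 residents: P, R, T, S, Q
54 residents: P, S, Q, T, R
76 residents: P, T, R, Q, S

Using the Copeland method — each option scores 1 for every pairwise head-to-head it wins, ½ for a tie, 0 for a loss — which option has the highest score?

R

S: loses to R, T, P, and Q → score 0.
R: beats S, T, P, and Q → score 4.
T: beats S and Q; loses to R and P → score 2.
P: beats S, T, and Q; loses to R → score 3.
Q: beats S; loses to R, T, and P → score 1.
R has the best pairwise record.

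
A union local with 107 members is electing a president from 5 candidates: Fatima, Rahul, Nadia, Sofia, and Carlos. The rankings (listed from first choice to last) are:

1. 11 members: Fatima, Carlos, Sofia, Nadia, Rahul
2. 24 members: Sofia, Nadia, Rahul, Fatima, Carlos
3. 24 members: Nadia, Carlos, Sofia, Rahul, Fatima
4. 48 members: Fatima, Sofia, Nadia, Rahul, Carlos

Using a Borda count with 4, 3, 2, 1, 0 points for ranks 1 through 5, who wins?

Fatima: 11·4 + 24·1 + 24·0 + 48·4 = 260
Rahul: 11·0 + 24·2 + 24·1 + 48·1 = 120
Nadia: 11·1 + 24·3 + 24·4 + 48·2 = 275
Sofia: 11·2 + 24·4 + 24·2 + 48·3 = 310
Carlos: 11·3 + 24·0 + 24·3 + 48·0 = 105
Sofia has the highest Borda score (310).

Sofia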